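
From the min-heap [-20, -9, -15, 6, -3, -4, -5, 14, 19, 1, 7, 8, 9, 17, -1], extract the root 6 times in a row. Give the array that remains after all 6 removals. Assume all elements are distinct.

[-1, 1, 8, 6, 7, 17, 9, 14, 19]

extract-min #1 returns -20:
  remove root -20; move last element -1 to root → [-1, -9, -15, 6, -3, -4, -5, 14, 19, 1, 7, 8, 9, 17]
  -1 vs smaller child -15 at index 2, swap → [-15, -9, -1, 6, -3, -4, -5, 14, 19, 1, 7, 8, 9, 17]
  -1 vs smaller child -5 at index 6, swap → [-15, -9, -5, 6, -3, -4, -1, 14, 19, 1, 7, 8, 9, 17]
extract-min #2 returns -15:
  remove root -15; move last element 17 to root → [17, -9, -5, 6, -3, -4, -1, 14, 19, 1, 7, 8, 9]
  17 vs smaller child -9 at index 1, swap → [-9, 17, -5, 6, -3, -4, -1, 14, 19, 1, 7, 8, 9]
  17 vs smaller child -3 at index 4, swap → [-9, -3, -5, 6, 17, -4, -1, 14, 19, 1, 7, 8, 9]
  17 vs smaller child 1 at index 9, swap → [-9, -3, -5, 6, 1, -4, -1, 14, 19, 17, 7, 8, 9]
extract-min #3 returns -9:
  remove root -9; move last element 9 to root → [9, -3, -5, 6, 1, -4, -1, 14, 19, 17, 7, 8]
  9 vs smaller child -5 at index 2, swap → [-5, -3, 9, 6, 1, -4, -1, 14, 19, 17, 7, 8]
  9 vs smaller child -4 at index 5, swap → [-5, -3, -4, 6, 1, 9, -1, 14, 19, 17, 7, 8]
  9 vs only child 8 at index 11, swap → [-5, -3, -4, 6, 1, 8, -1, 14, 19, 17, 7, 9]
extract-min #4 returns -5:
  remove root -5; move last element 9 to root → [9, -3, -4, 6, 1, 8, -1, 14, 19, 17, 7]
  9 vs smaller child -4 at index 2, swap → [-4, -3, 9, 6, 1, 8, -1, 14, 19, 17, 7]
  9 vs smaller child -1 at index 6, swap → [-4, -3, -1, 6, 1, 8, 9, 14, 19, 17, 7]
extract-min #5 returns -4:
  remove root -4; move last element 7 to root → [7, -3, -1, 6, 1, 8, 9, 14, 19, 17]
  7 vs smaller child -3 at index 1, swap → [-3, 7, -1, 6, 1, 8, 9, 14, 19, 17]
  7 vs smaller child 1 at index 4, swap → [-3, 1, -1, 6, 7, 8, 9, 14, 19, 17]
extract-min #6 returns -3:
  remove root -3; move last element 17 to root → [17, 1, -1, 6, 7, 8, 9, 14, 19]
  17 vs smaller child -1 at index 2, swap → [-1, 1, 17, 6, 7, 8, 9, 14, 19]
  17 vs smaller child 8 at index 5, swap → [-1, 1, 8, 6, 7, 17, 9, 14, 19]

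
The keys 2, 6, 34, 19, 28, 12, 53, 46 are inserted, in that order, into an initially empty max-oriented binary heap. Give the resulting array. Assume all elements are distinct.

[53, 46, 34, 28, 19, 6, 12, 2]

Insert 2:
  append 2 at index 0 → [2] (no swap needed)
Insert 6:
  append 6 at index 1 → [2, 6]
  6 > parent 2 at index 0, swap → [6, 2]
Insert 34:
  append 34 at index 2 → [6, 2, 34]
  34 > parent 6 at index 0, swap → [34, 2, 6]
Insert 19:
  append 19 at index 3 → [34, 2, 6, 19]
  19 > parent 2 at index 1, swap → [34, 19, 6, 2]
Insert 28:
  append 28 at index 4 → [34, 19, 6, 2, 28]
  28 > parent 19 at index 1, swap → [34, 28, 6, 2, 19]
Insert 12:
  append 12 at index 5 → [34, 28, 6, 2, 19, 12]
  12 > parent 6 at index 2, swap → [34, 28, 12, 2, 19, 6]
Insert 53:
  append 53 at index 6 → [34, 28, 12, 2, 19, 6, 53]
  53 > parent 12 at index 2, swap → [34, 28, 53, 2, 19, 6, 12]
  53 > parent 34 at index 0, swap → [53, 28, 34, 2, 19, 6, 12]
Insert 46:
  append 46 at index 7 → [53, 28, 34, 2, 19, 6, 12, 46]
  46 > parent 2 at index 3, swap → [53, 28, 34, 46, 19, 6, 12, 2]
  46 > parent 28 at index 1, swap → [53, 46, 34, 28, 19, 6, 12, 2]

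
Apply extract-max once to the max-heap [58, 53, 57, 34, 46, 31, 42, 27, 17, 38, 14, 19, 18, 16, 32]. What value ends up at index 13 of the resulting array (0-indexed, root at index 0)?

16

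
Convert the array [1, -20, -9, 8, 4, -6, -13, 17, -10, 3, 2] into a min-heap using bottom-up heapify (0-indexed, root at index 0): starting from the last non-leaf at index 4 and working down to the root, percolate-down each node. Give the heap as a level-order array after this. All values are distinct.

[-20, -10, -13, 1, 2, -6, -9, 17, 8, 3, 4]

sift down from index 4:
  4 vs smaller child 2 at index 10, swap → [1, -20, -9, 8, 2, -6, -13, 17, -10, 3, 4]
sift down from index 3:
  8 vs smaller child -10 at index 8, swap → [1, -20, -9, -10, 2, -6, -13, 17, 8, 3, 4]
sift down from index 2:
  -9 vs smaller child -13 at index 6, swap → [1, -20, -13, -10, 2, -6, -9, 17, 8, 3, 4]
sift down from index 1: already satisfies heap property
sift down from index 0:
  1 vs smaller child -20 at index 1, swap → [-20, 1, -13, -10, 2, -6, -9, 17, 8, 3, 4]
  1 vs smaller child -10 at index 3, swap → [-20, -10, -13, 1, 2, -6, -9, 17, 8, 3, 4]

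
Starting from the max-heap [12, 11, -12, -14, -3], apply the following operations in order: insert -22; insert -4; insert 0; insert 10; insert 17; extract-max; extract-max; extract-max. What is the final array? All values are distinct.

[10, 0, -4, -14, -3, -22, -12]

insert -22:
  append -22 at index 5 → [12, 11, -12, -14, -3, -22] (no swap needed)
insert -4:
  append -4 at index 6 → [12, 11, -12, -14, -3, -22, -4]
  -4 > parent -12 at index 2, swap → [12, 11, -4, -14, -3, -22, -12]
insert 0:
  append 0 at index 7 → [12, 11, -4, -14, -3, -22, -12, 0]
  0 > parent -14 at index 3, swap → [12, 11, -4, 0, -3, -22, -12, -14]
insert 10:
  append 10 at index 8 → [12, 11, -4, 0, -3, -22, -12, -14, 10]
  10 > parent 0 at index 3, swap → [12, 11, -4, 10, -3, -22, -12, -14, 0]
insert 17:
  append 17 at index 9 → [12, 11, -4, 10, -3, -22, -12, -14, 0, 17]
  17 > parent -3 at index 4, swap → [12, 11, -4, 10, 17, -22, -12, -14, 0, -3]
  17 > parent 11 at index 1, swap → [12, 17, -4, 10, 11, -22, -12, -14, 0, -3]
  17 > parent 12 at index 0, swap → [17, 12, -4, 10, 11, -22, -12, -14, 0, -3]
extract-max → returns 17:
  remove root 17; move last element -3 to root → [-3, 12, -4, 10, 11, -22, -12, -14, 0]
  -3 vs larger child 12 at index 1, swap → [12, -3, -4, 10, 11, -22, -12, -14, 0]
  -3 vs larger child 11 at index 4, swap → [12, 11, -4, 10, -3, -22, -12, -14, 0]
extract-max → returns 12:
  remove root 12; move last element 0 to root → [0, 11, -4, 10, -3, -22, -12, -14]
  0 vs larger child 11 at index 1, swap → [11, 0, -4, 10, -3, -22, -12, -14]
  0 vs larger child 10 at index 3, swap → [11, 10, -4, 0, -3, -22, -12, -14]
extract-max → returns 11:
  remove root 11; move last element -14 to root → [-14, 10, -4, 0, -3, -22, -12]
  -14 vs larger child 10 at index 1, swap → [10, -14, -4, 0, -3, -22, -12]
  -14 vs larger child 0 at index 3, swap → [10, 0, -4, -14, -3, -22, -12]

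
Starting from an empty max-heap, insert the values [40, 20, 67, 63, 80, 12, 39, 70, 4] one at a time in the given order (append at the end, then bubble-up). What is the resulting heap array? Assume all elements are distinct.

Insert 40:
  append 40 at index 0 → [40] (no swap needed)
Insert 20:
  append 20 at index 1 → [40, 20] (no swap needed)
Insert 67:
  append 67 at index 2 → [40, 20, 67]
  67 > parent 40 at index 0, swap → [67, 20, 40]
Insert 63:
  append 63 at index 3 → [67, 20, 40, 63]
  63 > parent 20 at index 1, swap → [67, 63, 40, 20]
Insert 80:
  append 80 at index 4 → [67, 63, 40, 20, 80]
  80 > parent 63 at index 1, swap → [67, 80, 40, 20, 63]
  80 > parent 67 at index 0, swap → [80, 67, 40, 20, 63]
Insert 12:
  append 12 at index 5 → [80, 67, 40, 20, 63, 12] (no swap needed)
Insert 39:
  append 39 at index 6 → [80, 67, 40, 20, 63, 12, 39] (no swap needed)
Insert 70:
  append 70 at index 7 → [80, 67, 40, 20, 63, 12, 39, 70]
  70 > parent 20 at index 3, swap → [80, 67, 40, 70, 63, 12, 39, 20]
  70 > parent 67 at index 1, swap → [80, 70, 40, 67, 63, 12, 39, 20]
Insert 4:
  append 4 at index 8 → [80, 70, 40, 67, 63, 12, 39, 20, 4] (no swap needed)

[80, 70, 40, 67, 63, 12, 39, 20, 4]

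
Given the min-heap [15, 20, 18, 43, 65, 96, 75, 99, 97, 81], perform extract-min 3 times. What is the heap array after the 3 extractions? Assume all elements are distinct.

extract-min #1 returns 15:
  remove root 15; move last element 81 to root → [81, 20, 18, 43, 65, 96, 75, 99, 97]
  81 vs smaller child 18 at index 2, swap → [18, 20, 81, 43, 65, 96, 75, 99, 97]
  81 vs smaller child 75 at index 6, swap → [18, 20, 75, 43, 65, 96, 81, 99, 97]
extract-min #2 returns 18:
  remove root 18; move last element 97 to root → [97, 20, 75, 43, 65, 96, 81, 99]
  97 vs smaller child 20 at index 1, swap → [20, 97, 75, 43, 65, 96, 81, 99]
  97 vs smaller child 43 at index 3, swap → [20, 43, 75, 97, 65, 96, 81, 99]
extract-min #3 returns 20:
  remove root 20; move last element 99 to root → [99, 43, 75, 97, 65, 96, 81]
  99 vs smaller child 43 at index 1, swap → [43, 99, 75, 97, 65, 96, 81]
  99 vs smaller child 65 at index 4, swap → [43, 65, 75, 97, 99, 96, 81]

[43, 65, 75, 97, 99, 96, 81]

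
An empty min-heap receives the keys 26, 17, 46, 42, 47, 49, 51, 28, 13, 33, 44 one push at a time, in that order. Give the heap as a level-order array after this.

[13, 17, 46, 26, 33, 49, 51, 42, 28, 47, 44]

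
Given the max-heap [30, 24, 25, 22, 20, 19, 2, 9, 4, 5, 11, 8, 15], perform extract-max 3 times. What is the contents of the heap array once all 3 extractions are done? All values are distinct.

[22, 20, 19, 9, 11, 15, 2, 8, 4, 5]

extract-max #1 returns 30:
  remove root 30; move last element 15 to root → [15, 24, 25, 22, 20, 19, 2, 9, 4, 5, 11, 8]
  15 vs larger child 25 at index 2, swap → [25, 24, 15, 22, 20, 19, 2, 9, 4, 5, 11, 8]
  15 vs larger child 19 at index 5, swap → [25, 24, 19, 22, 20, 15, 2, 9, 4, 5, 11, 8]
extract-max #2 returns 25:
  remove root 25; move last element 8 to root → [8, 24, 19, 22, 20, 15, 2, 9, 4, 5, 11]
  8 vs larger child 24 at index 1, swap → [24, 8, 19, 22, 20, 15, 2, 9, 4, 5, 11]
  8 vs larger child 22 at index 3, swap → [24, 22, 19, 8, 20, 15, 2, 9, 4, 5, 11]
  8 vs larger child 9 at index 7, swap → [24, 22, 19, 9, 20, 15, 2, 8, 4, 5, 11]
extract-max #3 returns 24:
  remove root 24; move last element 11 to root → [11, 22, 19, 9, 20, 15, 2, 8, 4, 5]
  11 vs larger child 22 at index 1, swap → [22, 11, 19, 9, 20, 15, 2, 8, 4, 5]
  11 vs larger child 20 at index 4, swap → [22, 20, 19, 9, 11, 15, 2, 8, 4, 5]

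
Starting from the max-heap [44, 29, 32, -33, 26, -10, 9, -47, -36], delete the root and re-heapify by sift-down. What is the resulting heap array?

[32, 29, 9, -33, 26, -10, -36, -47]

remove root 44; move last element -36 to root → [-36, 29, 32, -33, 26, -10, 9, -47]
-36 vs larger child 32 at index 2, swap → [32, 29, -36, -33, 26, -10, 9, -47]
-36 vs larger child 9 at index 6, swap → [32, 29, 9, -33, 26, -10, -36, -47]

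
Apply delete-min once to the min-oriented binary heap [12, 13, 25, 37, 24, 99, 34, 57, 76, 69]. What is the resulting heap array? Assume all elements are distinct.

[13, 24, 25, 37, 69, 99, 34, 57, 76]

remove root 12; move last element 69 to root → [69, 13, 25, 37, 24, 99, 34, 57, 76]
69 vs smaller child 13 at index 1, swap → [13, 69, 25, 37, 24, 99, 34, 57, 76]
69 vs smaller child 24 at index 4, swap → [13, 24, 25, 37, 69, 99, 34, 57, 76]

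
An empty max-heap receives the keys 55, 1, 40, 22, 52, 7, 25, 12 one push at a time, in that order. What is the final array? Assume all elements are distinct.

[55, 52, 40, 12, 22, 7, 25, 1]

Insert 55:
  append 55 at index 0 → [55] (no swap needed)
Insert 1:
  append 1 at index 1 → [55, 1] (no swap needed)
Insert 40:
  append 40 at index 2 → [55, 1, 40] (no swap needed)
Insert 22:
  append 22 at index 3 → [55, 1, 40, 22]
  22 > parent 1 at index 1, swap → [55, 22, 40, 1]
Insert 52:
  append 52 at index 4 → [55, 22, 40, 1, 52]
  52 > parent 22 at index 1, swap → [55, 52, 40, 1, 22]
Insert 7:
  append 7 at index 5 → [55, 52, 40, 1, 22, 7] (no swap needed)
Insert 25:
  append 25 at index 6 → [55, 52, 40, 1, 22, 7, 25] (no swap needed)
Insert 12:
  append 12 at index 7 → [55, 52, 40, 1, 22, 7, 25, 12]
  12 > parent 1 at index 3, swap → [55, 52, 40, 12, 22, 7, 25, 1]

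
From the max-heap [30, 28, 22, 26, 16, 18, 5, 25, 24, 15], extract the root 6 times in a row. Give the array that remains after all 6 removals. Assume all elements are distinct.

extract-max #1 returns 30:
  remove root 30; move last element 15 to root → [15, 28, 22, 26, 16, 18, 5, 25, 24]
  15 vs larger child 28 at index 1, swap → [28, 15, 22, 26, 16, 18, 5, 25, 24]
  15 vs larger child 26 at index 3, swap → [28, 26, 22, 15, 16, 18, 5, 25, 24]
  15 vs larger child 25 at index 7, swap → [28, 26, 22, 25, 16, 18, 5, 15, 24]
extract-max #2 returns 28:
  remove root 28; move last element 24 to root → [24, 26, 22, 25, 16, 18, 5, 15]
  24 vs larger child 26 at index 1, swap → [26, 24, 22, 25, 16, 18, 5, 15]
  24 vs larger child 25 at index 3, swap → [26, 25, 22, 24, 16, 18, 5, 15]
extract-max #3 returns 26:
  remove root 26; move last element 15 to root → [15, 25, 22, 24, 16, 18, 5]
  15 vs larger child 25 at index 1, swap → [25, 15, 22, 24, 16, 18, 5]
  15 vs larger child 24 at index 3, swap → [25, 24, 22, 15, 16, 18, 5]
extract-max #4 returns 25:
  remove root 25; move last element 5 to root → [5, 24, 22, 15, 16, 18]
  5 vs larger child 24 at index 1, swap → [24, 5, 22, 15, 16, 18]
  5 vs larger child 16 at index 4, swap → [24, 16, 22, 15, 5, 18]
extract-max #5 returns 24:
  remove root 24; move last element 18 to root → [18, 16, 22, 15, 5]
  18 vs larger child 22 at index 2, swap → [22, 16, 18, 15, 5]
extract-max #6 returns 22:
  remove root 22; move last element 5 to root → [5, 16, 18, 15]
  5 vs larger child 18 at index 2, swap → [18, 16, 5, 15]

[18, 16, 5, 15]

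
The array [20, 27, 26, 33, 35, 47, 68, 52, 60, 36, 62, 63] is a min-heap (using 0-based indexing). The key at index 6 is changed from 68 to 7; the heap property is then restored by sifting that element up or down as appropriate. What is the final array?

[7, 27, 20, 33, 35, 47, 26, 52, 60, 36, 62, 63]

set index 6 from 68 to 7 → [20, 27, 26, 33, 35, 47, 7, 52, 60, 36, 62, 63]
7 < parent 26 at index 2, swap → [20, 27, 7, 33, 35, 47, 26, 52, 60, 36, 62, 63]
7 < parent 20 at index 0, swap → [7, 27, 20, 33, 35, 47, 26, 52, 60, 36, 62, 63]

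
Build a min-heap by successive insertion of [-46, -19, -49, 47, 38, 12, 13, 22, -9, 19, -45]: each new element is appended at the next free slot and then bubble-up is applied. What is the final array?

[-49, -45, -46, -9, -19, 12, 13, 47, 22, 38, 19]

Insert -46:
  append -46 at index 0 → [-46] (no swap needed)
Insert -19:
  append -19 at index 1 → [-46, -19] (no swap needed)
Insert -49:
  append -49 at index 2 → [-46, -19, -49]
  -49 < parent -46 at index 0, swap → [-49, -19, -46]
Insert 47:
  append 47 at index 3 → [-49, -19, -46, 47] (no swap needed)
Insert 38:
  append 38 at index 4 → [-49, -19, -46, 47, 38] (no swap needed)
Insert 12:
  append 12 at index 5 → [-49, -19, -46, 47, 38, 12] (no swap needed)
Insert 13:
  append 13 at index 6 → [-49, -19, -46, 47, 38, 12, 13] (no swap needed)
Insert 22:
  append 22 at index 7 → [-49, -19, -46, 47, 38, 12, 13, 22]
  22 < parent 47 at index 3, swap → [-49, -19, -46, 22, 38, 12, 13, 47]
Insert -9:
  append -9 at index 8 → [-49, -19, -46, 22, 38, 12, 13, 47, -9]
  -9 < parent 22 at index 3, swap → [-49, -19, -46, -9, 38, 12, 13, 47, 22]
Insert 19:
  append 19 at index 9 → [-49, -19, -46, -9, 38, 12, 13, 47, 22, 19]
  19 < parent 38 at index 4, swap → [-49, -19, -46, -9, 19, 12, 13, 47, 22, 38]
Insert -45:
  append -45 at index 10 → [-49, -19, -46, -9, 19, 12, 13, 47, 22, 38, -45]
  -45 < parent 19 at index 4, swap → [-49, -19, -46, -9, -45, 12, 13, 47, 22, 38, 19]
  -45 < parent -19 at index 1, swap → [-49, -45, -46, -9, -19, 12, 13, 47, 22, 38, 19]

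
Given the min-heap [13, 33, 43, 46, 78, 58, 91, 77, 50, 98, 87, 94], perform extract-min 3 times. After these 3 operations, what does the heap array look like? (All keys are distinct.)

extract-min #1 returns 13:
  remove root 13; move last element 94 to root → [94, 33, 43, 46, 78, 58, 91, 77, 50, 98, 87]
  94 vs smaller child 33 at index 1, swap → [33, 94, 43, 46, 78, 58, 91, 77, 50, 98, 87]
  94 vs smaller child 46 at index 3, swap → [33, 46, 43, 94, 78, 58, 91, 77, 50, 98, 87]
  94 vs smaller child 50 at index 8, swap → [33, 46, 43, 50, 78, 58, 91, 77, 94, 98, 87]
extract-min #2 returns 33:
  remove root 33; move last element 87 to root → [87, 46, 43, 50, 78, 58, 91, 77, 94, 98]
  87 vs smaller child 43 at index 2, swap → [43, 46, 87, 50, 78, 58, 91, 77, 94, 98]
  87 vs smaller child 58 at index 5, swap → [43, 46, 58, 50, 78, 87, 91, 77, 94, 98]
extract-min #3 returns 43:
  remove root 43; move last element 98 to root → [98, 46, 58, 50, 78, 87, 91, 77, 94]
  98 vs smaller child 46 at index 1, swap → [46, 98, 58, 50, 78, 87, 91, 77, 94]
  98 vs smaller child 50 at index 3, swap → [46, 50, 58, 98, 78, 87, 91, 77, 94]
  98 vs smaller child 77 at index 7, swap → [46, 50, 58, 77, 78, 87, 91, 98, 94]

[46, 50, 58, 77, 78, 87, 91, 98, 94]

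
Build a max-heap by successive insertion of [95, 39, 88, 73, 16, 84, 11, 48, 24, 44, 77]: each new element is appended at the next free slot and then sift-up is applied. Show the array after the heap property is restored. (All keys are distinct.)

[95, 77, 88, 48, 73, 84, 11, 39, 24, 16, 44]

Insert 95:
  append 95 at index 0 → [95] (no swap needed)
Insert 39:
  append 39 at index 1 → [95, 39] (no swap needed)
Insert 88:
  append 88 at index 2 → [95, 39, 88] (no swap needed)
Insert 73:
  append 73 at index 3 → [95, 39, 88, 73]
  73 > parent 39 at index 1, swap → [95, 73, 88, 39]
Insert 16:
  append 16 at index 4 → [95, 73, 88, 39, 16] (no swap needed)
Insert 84:
  append 84 at index 5 → [95, 73, 88, 39, 16, 84] (no swap needed)
Insert 11:
  append 11 at index 6 → [95, 73, 88, 39, 16, 84, 11] (no swap needed)
Insert 48:
  append 48 at index 7 → [95, 73, 88, 39, 16, 84, 11, 48]
  48 > parent 39 at index 3, swap → [95, 73, 88, 48, 16, 84, 11, 39]
Insert 24:
  append 24 at index 8 → [95, 73, 88, 48, 16, 84, 11, 39, 24] (no swap needed)
Insert 44:
  append 44 at index 9 → [95, 73, 88, 48, 16, 84, 11, 39, 24, 44]
  44 > parent 16 at index 4, swap → [95, 73, 88, 48, 44, 84, 11, 39, 24, 16]
Insert 77:
  append 77 at index 10 → [95, 73, 88, 48, 44, 84, 11, 39, 24, 16, 77]
  77 > parent 44 at index 4, swap → [95, 73, 88, 48, 77, 84, 11, 39, 24, 16, 44]
  77 > parent 73 at index 1, swap → [95, 77, 88, 48, 73, 84, 11, 39, 24, 16, 44]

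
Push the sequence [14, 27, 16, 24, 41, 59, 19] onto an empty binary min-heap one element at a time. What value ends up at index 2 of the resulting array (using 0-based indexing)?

Insert 14:
  append 14 at index 0 → [14] (no swap needed)
Insert 27:
  append 27 at index 1 → [14, 27] (no swap needed)
Insert 16:
  append 16 at index 2 → [14, 27, 16] (no swap needed)
Insert 24:
  append 24 at index 3 → [14, 27, 16, 24]
  24 < parent 27 at index 1, swap → [14, 24, 16, 27]
Insert 41:
  append 41 at index 4 → [14, 24, 16, 27, 41] (no swap needed)
Insert 59:
  append 59 at index 5 → [14, 24, 16, 27, 41, 59] (no swap needed)
Insert 19:
  append 19 at index 6 → [14, 24, 16, 27, 41, 59, 19] (no swap needed)
resulting array: [14, 24, 16, 27, 41, 59, 19]

16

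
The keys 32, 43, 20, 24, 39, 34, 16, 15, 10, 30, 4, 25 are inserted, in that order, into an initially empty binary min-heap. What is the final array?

[4, 10, 20, 16, 15, 25, 32, 43, 24, 39, 30, 34]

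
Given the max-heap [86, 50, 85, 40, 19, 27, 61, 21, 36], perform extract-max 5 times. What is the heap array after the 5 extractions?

extract-max #1 returns 86:
  remove root 86; move last element 36 to root → [36, 50, 85, 40, 19, 27, 61, 21]
  36 vs larger child 85 at index 2, swap → [85, 50, 36, 40, 19, 27, 61, 21]
  36 vs larger child 61 at index 6, swap → [85, 50, 61, 40, 19, 27, 36, 21]
extract-max #2 returns 85:
  remove root 85; move last element 21 to root → [21, 50, 61, 40, 19, 27, 36]
  21 vs larger child 61 at index 2, swap → [61, 50, 21, 40, 19, 27, 36]
  21 vs larger child 36 at index 6, swap → [61, 50, 36, 40, 19, 27, 21]
extract-max #3 returns 61:
  remove root 61; move last element 21 to root → [21, 50, 36, 40, 19, 27]
  21 vs larger child 50 at index 1, swap → [50, 21, 36, 40, 19, 27]
  21 vs larger child 40 at index 3, swap → [50, 40, 36, 21, 19, 27]
extract-max #4 returns 50:
  remove root 50; move last element 27 to root → [27, 40, 36, 21, 19]
  27 vs larger child 40 at index 1, swap → [40, 27, 36, 21, 19]
extract-max #5 returns 40:
  remove root 40; move last element 19 to root → [19, 27, 36, 21]
  19 vs larger child 36 at index 2, swap → [36, 27, 19, 21]

[36, 27, 19, 21]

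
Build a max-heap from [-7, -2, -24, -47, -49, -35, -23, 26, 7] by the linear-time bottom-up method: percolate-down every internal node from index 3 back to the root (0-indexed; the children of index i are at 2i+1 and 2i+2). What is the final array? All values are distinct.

sift down from index 3:
  -47 vs larger child 26 at index 7, swap → [-7, -2, -24, 26, -49, -35, -23, -47, 7]
sift down from index 2:
  -24 vs larger child -23 at index 6, swap → [-7, -2, -23, 26, -49, -35, -24, -47, 7]
sift down from index 1:
  -2 vs larger child 26 at index 3, swap → [-7, 26, -23, -2, -49, -35, -24, -47, 7]
  -2 vs larger child 7 at index 8, swap → [-7, 26, -23, 7, -49, -35, -24, -47, -2]
sift down from index 0:
  -7 vs larger child 26 at index 1, swap → [26, -7, -23, 7, -49, -35, -24, -47, -2]
  -7 vs larger child 7 at index 3, swap → [26, 7, -23, -7, -49, -35, -24, -47, -2]
  -7 vs larger child -2 at index 8, swap → [26, 7, -23, -2, -49, -35, -24, -47, -7]

[26, 7, -23, -2, -49, -35, -24, -47, -7]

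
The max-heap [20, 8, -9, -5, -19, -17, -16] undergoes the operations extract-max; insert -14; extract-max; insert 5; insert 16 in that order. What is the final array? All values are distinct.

[16, 5, -5, -14, -19, -17, -9, -16]

extract-max → returns 20:
  remove root 20; move last element -16 to root → [-16, 8, -9, -5, -19, -17]
  -16 vs larger child 8 at index 1, swap → [8, -16, -9, -5, -19, -17]
  -16 vs larger child -5 at index 3, swap → [8, -5, -9, -16, -19, -17]
insert -14:
  append -14 at index 6 → [8, -5, -9, -16, -19, -17, -14] (no swap needed)
extract-max → returns 8:
  remove root 8; move last element -14 to root → [-14, -5, -9, -16, -19, -17]
  -14 vs larger child -5 at index 1, swap → [-5, -14, -9, -16, -19, -17]
insert 5:
  append 5 at index 6 → [-5, -14, -9, -16, -19, -17, 5]
  5 > parent -9 at index 2, swap → [-5, -14, 5, -16, -19, -17, -9]
  5 > parent -5 at index 0, swap → [5, -14, -5, -16, -19, -17, -9]
insert 16:
  append 16 at index 7 → [5, -14, -5, -16, -19, -17, -9, 16]
  16 > parent -16 at index 3, swap → [5, -14, -5, 16, -19, -17, -9, -16]
  16 > parent -14 at index 1, swap → [5, 16, -5, -14, -19, -17, -9, -16]
  16 > parent 5 at index 0, swap → [16, 5, -5, -14, -19, -17, -9, -16]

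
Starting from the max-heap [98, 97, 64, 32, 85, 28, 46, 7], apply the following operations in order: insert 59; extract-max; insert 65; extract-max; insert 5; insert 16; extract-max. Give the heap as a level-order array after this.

[65, 59, 64, 16, 32, 28, 46, 7, 5]

insert 59:
  append 59 at index 8 → [98, 97, 64, 32, 85, 28, 46, 7, 59]
  59 > parent 32 at index 3, swap → [98, 97, 64, 59, 85, 28, 46, 7, 32]
extract-max → returns 98:
  remove root 98; move last element 32 to root → [32, 97, 64, 59, 85, 28, 46, 7]
  32 vs larger child 97 at index 1, swap → [97, 32, 64, 59, 85, 28, 46, 7]
  32 vs larger child 85 at index 4, swap → [97, 85, 64, 59, 32, 28, 46, 7]
insert 65:
  append 65 at index 8 → [97, 85, 64, 59, 32, 28, 46, 7, 65]
  65 > parent 59 at index 3, swap → [97, 85, 64, 65, 32, 28, 46, 7, 59]
extract-max → returns 97:
  remove root 97; move last element 59 to root → [59, 85, 64, 65, 32, 28, 46, 7]
  59 vs larger child 85 at index 1, swap → [85, 59, 64, 65, 32, 28, 46, 7]
  59 vs larger child 65 at index 3, swap → [85, 65, 64, 59, 32, 28, 46, 7]
insert 5:
  append 5 at index 8 → [85, 65, 64, 59, 32, 28, 46, 7, 5] (no swap needed)
insert 16:
  append 16 at index 9 → [85, 65, 64, 59, 32, 28, 46, 7, 5, 16] (no swap needed)
extract-max → returns 85:
  remove root 85; move last element 16 to root → [16, 65, 64, 59, 32, 28, 46, 7, 5]
  16 vs larger child 65 at index 1, swap → [65, 16, 64, 59, 32, 28, 46, 7, 5]
  16 vs larger child 59 at index 3, swap → [65, 59, 64, 16, 32, 28, 46, 7, 5]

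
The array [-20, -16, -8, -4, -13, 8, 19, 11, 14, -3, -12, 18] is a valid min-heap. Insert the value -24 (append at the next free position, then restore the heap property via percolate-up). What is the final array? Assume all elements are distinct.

[-24, -16, -20, -4, -13, -8, 19, 11, 14, -3, -12, 18, 8]

append -24 at index 12 → [-20, -16, -8, -4, -13, 8, 19, 11, 14, -3, -12, 18, -24]
-24 < parent 8 at index 5, swap → [-20, -16, -8, -4, -13, -24, 19, 11, 14, -3, -12, 18, 8]
-24 < parent -8 at index 2, swap → [-20, -16, -24, -4, -13, -8, 19, 11, 14, -3, -12, 18, 8]
-24 < parent -20 at index 0, swap → [-24, -16, -20, -4, -13, -8, 19, 11, 14, -3, -12, 18, 8]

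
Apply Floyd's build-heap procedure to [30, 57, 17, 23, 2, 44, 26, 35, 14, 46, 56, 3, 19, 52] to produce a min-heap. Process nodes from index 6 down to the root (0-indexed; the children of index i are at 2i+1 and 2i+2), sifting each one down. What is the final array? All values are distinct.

sift down from index 6: already satisfies heap property
sift down from index 5:
  44 vs smaller child 3 at index 11, swap → [30, 57, 17, 23, 2, 3, 26, 35, 14, 46, 56, 44, 19, 52]
sift down from index 4: already satisfies heap property
sift down from index 3:
  23 vs smaller child 14 at index 8, swap → [30, 57, 17, 14, 2, 3, 26, 35, 23, 46, 56, 44, 19, 52]
sift down from index 2:
  17 vs smaller child 3 at index 5, swap → [30, 57, 3, 14, 2, 17, 26, 35, 23, 46, 56, 44, 19, 52]
sift down from index 1:
  57 vs smaller child 2 at index 4, swap → [30, 2, 3, 14, 57, 17, 26, 35, 23, 46, 56, 44, 19, 52]
  57 vs smaller child 46 at index 9, swap → [30, 2, 3, 14, 46, 17, 26, 35, 23, 57, 56, 44, 19, 52]
sift down from index 0:
  30 vs smaller child 2 at index 1, swap → [2, 30, 3, 14, 46, 17, 26, 35, 23, 57, 56, 44, 19, 52]
  30 vs smaller child 14 at index 3, swap → [2, 14, 3, 30, 46, 17, 26, 35, 23, 57, 56, 44, 19, 52]
  30 vs smaller child 23 at index 8, swap → [2, 14, 3, 23, 46, 17, 26, 35, 30, 57, 56, 44, 19, 52]

[2, 14, 3, 23, 46, 17, 26, 35, 30, 57, 56, 44, 19, 52]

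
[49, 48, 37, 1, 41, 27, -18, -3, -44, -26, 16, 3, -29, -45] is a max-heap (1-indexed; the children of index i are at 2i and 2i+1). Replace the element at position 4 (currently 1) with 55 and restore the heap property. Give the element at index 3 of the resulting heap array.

37

set index 4 from 1 to 55 → [49, 48, 37, 55, 41, 27, -18, -3, -44, -26, 16, 3, -29, -45]
55 > parent 48 at index 2, swap → [49, 55, 37, 48, 41, 27, -18, -3, -44, -26, 16, 3, -29, -45]
55 > parent 49 at index 1, swap → [55, 49, 37, 48, 41, 27, -18, -3, -44, -26, 16, 3, -29, -45]
resulting array: [55, 49, 37, 48, 41, 27, -18, -3, -44, -26, 16, 3, -29, -45]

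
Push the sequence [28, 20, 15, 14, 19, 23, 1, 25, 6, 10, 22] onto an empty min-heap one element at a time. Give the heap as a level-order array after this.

Insert 28:
  append 28 at index 0 → [28] (no swap needed)
Insert 20:
  append 20 at index 1 → [28, 20]
  20 < parent 28 at index 0, swap → [20, 28]
Insert 15:
  append 15 at index 2 → [20, 28, 15]
  15 < parent 20 at index 0, swap → [15, 28, 20]
Insert 14:
  append 14 at index 3 → [15, 28, 20, 14]
  14 < parent 28 at index 1, swap → [15, 14, 20, 28]
  14 < parent 15 at index 0, swap → [14, 15, 20, 28]
Insert 19:
  append 19 at index 4 → [14, 15, 20, 28, 19] (no swap needed)
Insert 23:
  append 23 at index 5 → [14, 15, 20, 28, 19, 23] (no swap needed)
Insert 1:
  append 1 at index 6 → [14, 15, 20, 28, 19, 23, 1]
  1 < parent 20 at index 2, swap → [14, 15, 1, 28, 19, 23, 20]
  1 < parent 14 at index 0, swap → [1, 15, 14, 28, 19, 23, 20]
Insert 25:
  append 25 at index 7 → [1, 15, 14, 28, 19, 23, 20, 25]
  25 < parent 28 at index 3, swap → [1, 15, 14, 25, 19, 23, 20, 28]
Insert 6:
  append 6 at index 8 → [1, 15, 14, 25, 19, 23, 20, 28, 6]
  6 < parent 25 at index 3, swap → [1, 15, 14, 6, 19, 23, 20, 28, 25]
  6 < parent 15 at index 1, swap → [1, 6, 14, 15, 19, 23, 20, 28, 25]
Insert 10:
  append 10 at index 9 → [1, 6, 14, 15, 19, 23, 20, 28, 25, 10]
  10 < parent 19 at index 4, swap → [1, 6, 14, 15, 10, 23, 20, 28, 25, 19]
Insert 22:
  append 22 at index 10 → [1, 6, 14, 15, 10, 23, 20, 28, 25, 19, 22] (no swap needed)

[1, 6, 14, 15, 10, 23, 20, 28, 25, 19, 22]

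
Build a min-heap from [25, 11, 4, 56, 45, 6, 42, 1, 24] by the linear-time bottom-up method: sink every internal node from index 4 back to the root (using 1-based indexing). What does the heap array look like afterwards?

sift down from index 4:
  56 vs smaller child 1 at index 8, swap → [25, 11, 4, 1, 45, 6, 42, 56, 24]
sift down from index 3: already satisfies heap property
sift down from index 2:
  11 vs smaller child 1 at index 4, swap → [25, 1, 4, 11, 45, 6, 42, 56, 24]
sift down from index 1:
  25 vs smaller child 1 at index 2, swap → [1, 25, 4, 11, 45, 6, 42, 56, 24]
  25 vs smaller child 11 at index 4, swap → [1, 11, 4, 25, 45, 6, 42, 56, 24]
  25 vs smaller child 24 at index 9, swap → [1, 11, 4, 24, 45, 6, 42, 56, 25]

[1, 11, 4, 24, 45, 6, 42, 56, 25]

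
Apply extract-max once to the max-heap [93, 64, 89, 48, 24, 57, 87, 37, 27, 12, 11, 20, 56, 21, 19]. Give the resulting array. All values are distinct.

[89, 64, 87, 48, 24, 57, 21, 37, 27, 12, 11, 20, 56, 19]

remove root 93; move last element 19 to root → [19, 64, 89, 48, 24, 57, 87, 37, 27, 12, 11, 20, 56, 21]
19 vs larger child 89 at index 2, swap → [89, 64, 19, 48, 24, 57, 87, 37, 27, 12, 11, 20, 56, 21]
19 vs larger child 87 at index 6, swap → [89, 64, 87, 48, 24, 57, 19, 37, 27, 12, 11, 20, 56, 21]
19 vs only child 21 at index 13, swap → [89, 64, 87, 48, 24, 57, 21, 37, 27, 12, 11, 20, 56, 19]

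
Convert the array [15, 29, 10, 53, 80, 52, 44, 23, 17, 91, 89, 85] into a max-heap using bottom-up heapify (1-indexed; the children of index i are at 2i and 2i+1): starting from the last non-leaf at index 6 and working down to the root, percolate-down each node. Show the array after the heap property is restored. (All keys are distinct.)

[91, 89, 85, 53, 80, 52, 44, 23, 17, 15, 29, 10]

sift down from index 6:
  52 vs only child 85 at index 12, swap → [15, 29, 10, 53, 80, 85, 44, 23, 17, 91, 89, 52]
sift down from index 5:
  80 vs larger child 91 at index 10, swap → [15, 29, 10, 53, 91, 85, 44, 23, 17, 80, 89, 52]
sift down from index 4: already satisfies heap property
sift down from index 3:
  10 vs larger child 85 at index 6, swap → [15, 29, 85, 53, 91, 10, 44, 23, 17, 80, 89, 52]
  10 vs only child 52 at index 12, swap → [15, 29, 85, 53, 91, 52, 44, 23, 17, 80, 89, 10]
sift down from index 2:
  29 vs larger child 91 at index 5, swap → [15, 91, 85, 53, 29, 52, 44, 23, 17, 80, 89, 10]
  29 vs larger child 89 at index 11, swap → [15, 91, 85, 53, 89, 52, 44, 23, 17, 80, 29, 10]
sift down from index 1:
  15 vs larger child 91 at index 2, swap → [91, 15, 85, 53, 89, 52, 44, 23, 17, 80, 29, 10]
  15 vs larger child 89 at index 5, swap → [91, 89, 85, 53, 15, 52, 44, 23, 17, 80, 29, 10]
  15 vs larger child 80 at index 10, swap → [91, 89, 85, 53, 80, 52, 44, 23, 17, 15, 29, 10]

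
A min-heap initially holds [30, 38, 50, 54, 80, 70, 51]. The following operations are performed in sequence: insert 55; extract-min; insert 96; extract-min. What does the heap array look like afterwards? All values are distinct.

[50, 54, 51, 55, 80, 70, 96]

insert 55:
  append 55 at index 7 → [30, 38, 50, 54, 80, 70, 51, 55] (no swap needed)
extract-min → returns 30:
  remove root 30; move last element 55 to root → [55, 38, 50, 54, 80, 70, 51]
  55 vs smaller child 38 at index 1, swap → [38, 55, 50, 54, 80, 70, 51]
  55 vs smaller child 54 at index 3, swap → [38, 54, 50, 55, 80, 70, 51]
insert 96:
  append 96 at index 7 → [38, 54, 50, 55, 80, 70, 51, 96] (no swap needed)
extract-min → returns 38:
  remove root 38; move last element 96 to root → [96, 54, 50, 55, 80, 70, 51]
  96 vs smaller child 50 at index 2, swap → [50, 54, 96, 55, 80, 70, 51]
  96 vs smaller child 51 at index 6, swap → [50, 54, 51, 55, 80, 70, 96]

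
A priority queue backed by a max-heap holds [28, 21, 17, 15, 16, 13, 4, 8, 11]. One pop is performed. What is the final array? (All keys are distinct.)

remove root 28; move last element 11 to root → [11, 21, 17, 15, 16, 13, 4, 8]
11 vs larger child 21 at index 1, swap → [21, 11, 17, 15, 16, 13, 4, 8]
11 vs larger child 16 at index 4, swap → [21, 16, 17, 15, 11, 13, 4, 8]

[21, 16, 17, 15, 11, 13, 4, 8]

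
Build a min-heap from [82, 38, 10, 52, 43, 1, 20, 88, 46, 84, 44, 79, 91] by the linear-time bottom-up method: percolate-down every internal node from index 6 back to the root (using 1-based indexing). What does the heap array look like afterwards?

[1, 38, 10, 46, 43, 79, 20, 88, 52, 84, 44, 82, 91]

sift down from index 6: already satisfies heap property
sift down from index 5: already satisfies heap property
sift down from index 4:
  52 vs smaller child 46 at index 9, swap → [82, 38, 10, 46, 43, 1, 20, 88, 52, 84, 44, 79, 91]
sift down from index 3:
  10 vs smaller child 1 at index 6, swap → [82, 38, 1, 46, 43, 10, 20, 88, 52, 84, 44, 79, 91]
sift down from index 2: already satisfies heap property
sift down from index 1:
  82 vs smaller child 1 at index 3, swap → [1, 38, 82, 46, 43, 10, 20, 88, 52, 84, 44, 79, 91]
  82 vs smaller child 10 at index 6, swap → [1, 38, 10, 46, 43, 82, 20, 88, 52, 84, 44, 79, 91]
  82 vs smaller child 79 at index 12, swap → [1, 38, 10, 46, 43, 79, 20, 88, 52, 84, 44, 82, 91]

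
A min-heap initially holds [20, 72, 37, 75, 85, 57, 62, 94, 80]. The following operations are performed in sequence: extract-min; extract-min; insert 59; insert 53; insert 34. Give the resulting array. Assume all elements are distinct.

extract-min → returns 20:
  remove root 20; move last element 80 to root → [80, 72, 37, 75, 85, 57, 62, 94]
  80 vs smaller child 37 at index 2, swap → [37, 72, 80, 75, 85, 57, 62, 94]
  80 vs smaller child 57 at index 5, swap → [37, 72, 57, 75, 85, 80, 62, 94]
extract-min → returns 37:
  remove root 37; move last element 94 to root → [94, 72, 57, 75, 85, 80, 62]
  94 vs smaller child 57 at index 2, swap → [57, 72, 94, 75, 85, 80, 62]
  94 vs smaller child 62 at index 6, swap → [57, 72, 62, 75, 85, 80, 94]
insert 59:
  append 59 at index 7 → [57, 72, 62, 75, 85, 80, 94, 59]
  59 < parent 75 at index 3, swap → [57, 72, 62, 59, 85, 80, 94, 75]
  59 < parent 72 at index 1, swap → [57, 59, 62, 72, 85, 80, 94, 75]
insert 53:
  append 53 at index 8 → [57, 59, 62, 72, 85, 80, 94, 75, 53]
  53 < parent 72 at index 3, swap → [57, 59, 62, 53, 85, 80, 94, 75, 72]
  53 < parent 59 at index 1, swap → [57, 53, 62, 59, 85, 80, 94, 75, 72]
  53 < parent 57 at index 0, swap → [53, 57, 62, 59, 85, 80, 94, 75, 72]
insert 34:
  append 34 at index 9 → [53, 57, 62, 59, 85, 80, 94, 75, 72, 34]
  34 < parent 85 at index 4, swap → [53, 57, 62, 59, 34, 80, 94, 75, 72, 85]
  34 < parent 57 at index 1, swap → [53, 34, 62, 59, 57, 80, 94, 75, 72, 85]
  34 < parent 53 at index 0, swap → [34, 53, 62, 59, 57, 80, 94, 75, 72, 85]

[34, 53, 62, 59, 57, 80, 94, 75, 72, 85]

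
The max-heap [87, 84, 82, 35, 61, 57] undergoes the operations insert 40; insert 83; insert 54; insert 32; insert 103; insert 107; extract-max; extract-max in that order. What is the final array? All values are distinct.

[87, 84, 82, 83, 61, 57, 40, 35, 54, 32]

insert 40:
  append 40 at index 6 → [87, 84, 82, 35, 61, 57, 40] (no swap needed)
insert 83:
  append 83 at index 7 → [87, 84, 82, 35, 61, 57, 40, 83]
  83 > parent 35 at index 3, swap → [87, 84, 82, 83, 61, 57, 40, 35]
insert 54:
  append 54 at index 8 → [87, 84, 82, 83, 61, 57, 40, 35, 54] (no swap needed)
insert 32:
  append 32 at index 9 → [87, 84, 82, 83, 61, 57, 40, 35, 54, 32] (no swap needed)
insert 103:
  append 103 at index 10 → [87, 84, 82, 83, 61, 57, 40, 35, 54, 32, 103]
  103 > parent 61 at index 4, swap → [87, 84, 82, 83, 103, 57, 40, 35, 54, 32, 61]
  103 > parent 84 at index 1, swap → [87, 103, 82, 83, 84, 57, 40, 35, 54, 32, 61]
  103 > parent 87 at index 0, swap → [103, 87, 82, 83, 84, 57, 40, 35, 54, 32, 61]
insert 107:
  append 107 at index 11 → [103, 87, 82, 83, 84, 57, 40, 35, 54, 32, 61, 107]
  107 > parent 57 at index 5, swap → [103, 87, 82, 83, 84, 107, 40, 35, 54, 32, 61, 57]
  107 > parent 82 at index 2, swap → [103, 87, 107, 83, 84, 82, 40, 35, 54, 32, 61, 57]
  107 > parent 103 at index 0, swap → [107, 87, 103, 83, 84, 82, 40, 35, 54, 32, 61, 57]
extract-max → returns 107:
  remove root 107; move last element 57 to root → [57, 87, 103, 83, 84, 82, 40, 35, 54, 32, 61]
  57 vs larger child 103 at index 2, swap → [103, 87, 57, 83, 84, 82, 40, 35, 54, 32, 61]
  57 vs larger child 82 at index 5, swap → [103, 87, 82, 83, 84, 57, 40, 35, 54, 32, 61]
extract-max → returns 103:
  remove root 103; move last element 61 to root → [61, 87, 82, 83, 84, 57, 40, 35, 54, 32]
  61 vs larger child 87 at index 1, swap → [87, 61, 82, 83, 84, 57, 40, 35, 54, 32]
  61 vs larger child 84 at index 4, swap → [87, 84, 82, 83, 61, 57, 40, 35, 54, 32]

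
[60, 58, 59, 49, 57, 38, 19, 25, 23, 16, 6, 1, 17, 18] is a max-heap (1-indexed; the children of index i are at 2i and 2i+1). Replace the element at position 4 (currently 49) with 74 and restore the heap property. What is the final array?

set index 4 from 49 to 74 → [60, 58, 59, 74, 57, 38, 19, 25, 23, 16, 6, 1, 17, 18]
74 > parent 58 at index 2, swap → [60, 74, 59, 58, 57, 38, 19, 25, 23, 16, 6, 1, 17, 18]
74 > parent 60 at index 1, swap → [74, 60, 59, 58, 57, 38, 19, 25, 23, 16, 6, 1, 17, 18]

[74, 60, 59, 58, 57, 38, 19, 25, 23, 16, 6, 1, 17, 18]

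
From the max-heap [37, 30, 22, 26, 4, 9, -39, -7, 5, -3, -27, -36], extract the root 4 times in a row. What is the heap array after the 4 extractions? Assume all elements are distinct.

[9, 5, -3, -7, 4, -36, -39, -27]

extract-max #1 returns 37:
  remove root 37; move last element -36 to root → [-36, 30, 22, 26, 4, 9, -39, -7, 5, -3, -27]
  -36 vs larger child 30 at index 1, swap → [30, -36, 22, 26, 4, 9, -39, -7, 5, -3, -27]
  -36 vs larger child 26 at index 3, swap → [30, 26, 22, -36, 4, 9, -39, -7, 5, -3, -27]
  -36 vs larger child 5 at index 8, swap → [30, 26, 22, 5, 4, 9, -39, -7, -36, -3, -27]
extract-max #2 returns 30:
  remove root 30; move last element -27 to root → [-27, 26, 22, 5, 4, 9, -39, -7, -36, -3]
  -27 vs larger child 26 at index 1, swap → [26, -27, 22, 5, 4, 9, -39, -7, -36, -3]
  -27 vs larger child 5 at index 3, swap → [26, 5, 22, -27, 4, 9, -39, -7, -36, -3]
  -27 vs larger child -7 at index 7, swap → [26, 5, 22, -7, 4, 9, -39, -27, -36, -3]
extract-max #3 returns 26:
  remove root 26; move last element -3 to root → [-3, 5, 22, -7, 4, 9, -39, -27, -36]
  -3 vs larger child 22 at index 2, swap → [22, 5, -3, -7, 4, 9, -39, -27, -36]
  -3 vs larger child 9 at index 5, swap → [22, 5, 9, -7, 4, -3, -39, -27, -36]
extract-max #4 returns 22:
  remove root 22; move last element -36 to root → [-36, 5, 9, -7, 4, -3, -39, -27]
  -36 vs larger child 9 at index 2, swap → [9, 5, -36, -7, 4, -3, -39, -27]
  -36 vs larger child -3 at index 5, swap → [9, 5, -3, -7, 4, -36, -39, -27]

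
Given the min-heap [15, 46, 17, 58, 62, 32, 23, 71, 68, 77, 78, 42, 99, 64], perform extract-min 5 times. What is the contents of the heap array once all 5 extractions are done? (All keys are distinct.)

[46, 58, 64, 68, 62, 99, 78, 71, 77]

extract-min #1 returns 15:
  remove root 15; move last element 64 to root → [64, 46, 17, 58, 62, 32, 23, 71, 68, 77, 78, 42, 99]
  64 vs smaller child 17 at index 2, swap → [17, 46, 64, 58, 62, 32, 23, 71, 68, 77, 78, 42, 99]
  64 vs smaller child 23 at index 6, swap → [17, 46, 23, 58, 62, 32, 64, 71, 68, 77, 78, 42, 99]
extract-min #2 returns 17:
  remove root 17; move last element 99 to root → [99, 46, 23, 58, 62, 32, 64, 71, 68, 77, 78, 42]
  99 vs smaller child 23 at index 2, swap → [23, 46, 99, 58, 62, 32, 64, 71, 68, 77, 78, 42]
  99 vs smaller child 32 at index 5, swap → [23, 46, 32, 58, 62, 99, 64, 71, 68, 77, 78, 42]
  99 vs only child 42 at index 11, swap → [23, 46, 32, 58, 62, 42, 64, 71, 68, 77, 78, 99]
extract-min #3 returns 23:
  remove root 23; move last element 99 to root → [99, 46, 32, 58, 62, 42, 64, 71, 68, 77, 78]
  99 vs smaller child 32 at index 2, swap → [32, 46, 99, 58, 62, 42, 64, 71, 68, 77, 78]
  99 vs smaller child 42 at index 5, swap → [32, 46, 42, 58, 62, 99, 64, 71, 68, 77, 78]
extract-min #4 returns 32:
  remove root 32; move last element 78 to root → [78, 46, 42, 58, 62, 99, 64, 71, 68, 77]
  78 vs smaller child 42 at index 2, swap → [42, 46, 78, 58, 62, 99, 64, 71, 68, 77]
  78 vs smaller child 64 at index 6, swap → [42, 46, 64, 58, 62, 99, 78, 71, 68, 77]
extract-min #5 returns 42:
  remove root 42; move last element 77 to root → [77, 46, 64, 58, 62, 99, 78, 71, 68]
  77 vs smaller child 46 at index 1, swap → [46, 77, 64, 58, 62, 99, 78, 71, 68]
  77 vs smaller child 58 at index 3, swap → [46, 58, 64, 77, 62, 99, 78, 71, 68]
  77 vs smaller child 68 at index 8, swap → [46, 58, 64, 68, 62, 99, 78, 71, 77]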